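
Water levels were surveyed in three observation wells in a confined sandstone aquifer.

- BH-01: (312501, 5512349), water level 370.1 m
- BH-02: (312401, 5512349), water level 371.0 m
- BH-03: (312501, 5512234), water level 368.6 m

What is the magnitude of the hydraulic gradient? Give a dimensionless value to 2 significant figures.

0.016

∂h/∂x = (371.0 − 370.1) / (312401 − 312501) = -0.009000
∂h/∂y = (368.6 − 370.1) / (5512234 − 5512349) = +0.01304
|∇h| = √(-0.009000² + 0.01304²) = 0.01584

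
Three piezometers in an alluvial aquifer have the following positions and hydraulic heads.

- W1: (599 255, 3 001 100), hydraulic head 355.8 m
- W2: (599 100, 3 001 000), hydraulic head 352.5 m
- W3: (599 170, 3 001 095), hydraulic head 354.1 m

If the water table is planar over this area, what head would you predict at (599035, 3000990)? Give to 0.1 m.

351.2 m

Taking W1 as reference: W2−W1 = (-155, -100, -3.3); W3−W1 = (-85, -5, -1.7).
Determinant of the coordinate differences = (-155)·(-5) − (-85)·(-100) = -7725.
∂h/∂x = [(-3.3)·(-5) − (-1.7)·(-100)] / -7725 = +0.01987
∂h/∂y = [(-155)·(-1.7) − (-85)·(-3.3)] / -7725 = +0.002201
h(599035, 3000990) = 355.8 + (+0.01987)·(-220) + (+0.002201)·(-110) = 355.8 -4.372 -0.242 = 351.186 m.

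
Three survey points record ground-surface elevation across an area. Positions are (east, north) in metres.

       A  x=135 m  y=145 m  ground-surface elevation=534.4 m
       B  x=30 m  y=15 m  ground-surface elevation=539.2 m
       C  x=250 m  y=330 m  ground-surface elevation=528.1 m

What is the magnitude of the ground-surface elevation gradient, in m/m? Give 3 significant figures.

Taking A as reference: B−A = (-105, -130, +4.8); C−A = (115, 185, -6.3).
Determinant of the coordinate differences = (-105)·185 − 115·(-130) = -4475.
∂z/∂x = [(+4.8)·185 − (-6.3)·(-130)] / -4475 = -0.01542
∂z/∂y = [(-105)·(-6.3) − 115·(+4.8)] / -4475 = -0.02447
|∇f| = √(-0.01542² + -0.02447²) = 0.02892 m/m

0.0289 m/m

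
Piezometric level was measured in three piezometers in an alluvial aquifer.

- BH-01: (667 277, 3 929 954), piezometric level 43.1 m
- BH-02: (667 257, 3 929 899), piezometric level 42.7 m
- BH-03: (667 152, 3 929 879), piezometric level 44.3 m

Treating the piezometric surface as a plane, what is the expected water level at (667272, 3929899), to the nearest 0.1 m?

With h = a·x + b·y + c and BH-01 as origin, the differences give:
  (-20)·a + (-55)·b = -0.4
  (-125)·a + (-75)·b = +1.2
Eliminate b (×(-75) and ×(-55), subtract): -5375·a = 96.00 → a = ∂h/∂x = -0.01786
Back-substitute: b = ∂h/∂y = +0.01377.
h(667272, 3929899) = 43.1 + (-0.01786)·(-5) + (+0.01377)·(-55) = 43.1 +0.089 -0.757 = 42.432 m.

42.4 m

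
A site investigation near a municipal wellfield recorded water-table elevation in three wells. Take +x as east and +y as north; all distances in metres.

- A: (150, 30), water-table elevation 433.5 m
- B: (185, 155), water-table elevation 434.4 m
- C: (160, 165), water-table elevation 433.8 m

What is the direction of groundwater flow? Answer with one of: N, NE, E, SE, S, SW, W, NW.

Taking A as reference: B−A = (35, 125, +0.9); C−A = (10, 135, +0.3).
Solve a·Δx + b·Δy = Δh: det = 35·135 − 10·125 = 3475.
∂h/∂x = [(+0.9)·135 − (+0.3)·125] / 3475 = +0.02417
∂h/∂y = [35·(+0.3) − 10·(+0.9)] / 3475 = +0.0004317
Flow = −∇h = (-0.02417 east, -0.0004317 north), which points west.

W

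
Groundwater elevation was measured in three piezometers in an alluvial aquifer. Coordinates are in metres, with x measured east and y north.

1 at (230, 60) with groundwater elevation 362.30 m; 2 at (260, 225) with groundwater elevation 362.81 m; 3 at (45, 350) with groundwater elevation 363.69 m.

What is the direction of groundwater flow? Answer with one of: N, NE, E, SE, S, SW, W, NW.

SE

With h = a·x + b·y + c and 1 as origin, the differences give:
  30·a + 165·b = +0.51
  (-185)·a + 290·b = +1.39
Eliminate b (×290 and ×165, subtract): 39225·a = -81.450 → a = ∂h/∂x = -0.002076
Back-substitute: b = ∂h/∂y = +0.003468.
Flow = −∇h = (+0.002076 east, -0.003468 north), which points southeast.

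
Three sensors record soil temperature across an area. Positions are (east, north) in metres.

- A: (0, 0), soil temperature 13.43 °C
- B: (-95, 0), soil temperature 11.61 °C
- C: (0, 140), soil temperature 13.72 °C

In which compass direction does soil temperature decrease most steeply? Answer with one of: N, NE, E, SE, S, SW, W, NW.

W

∂T/∂x = (11.61 − 13.43) / (-95 − 0) = +0.01916
∂T/∂y = (13.72 − 13.43) / (140 − 0) = +0.002071
Steepest decrease is along −∇f = (-0.01916 E, -0.002071 N) → west.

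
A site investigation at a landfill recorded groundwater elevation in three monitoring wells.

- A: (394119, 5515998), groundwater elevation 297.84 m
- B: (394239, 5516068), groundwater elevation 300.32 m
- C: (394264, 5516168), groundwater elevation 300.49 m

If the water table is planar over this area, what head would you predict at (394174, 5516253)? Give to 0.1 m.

Differences from A: to B (Δx, Δy, Δh) = (120, 70, +2.48); to C = (145, 170, +2.65).
Solve a·Δx + b·Δy = Δh: det = 120·170 − 145·70 = 10250.
∂h/∂x = [(+2.48)·170 − (+2.65)·70] / 10250 = +0.02303
∂h/∂y = [120·(+2.65) − 145·(+2.48)] / 10250 = -0.004059
h(394174, 5516253) = 297.84 + (+0.02303)·(55) + (-0.004059)·(255) = 297.84 +1.267 -1.035 = 298.072 m.

298.1 m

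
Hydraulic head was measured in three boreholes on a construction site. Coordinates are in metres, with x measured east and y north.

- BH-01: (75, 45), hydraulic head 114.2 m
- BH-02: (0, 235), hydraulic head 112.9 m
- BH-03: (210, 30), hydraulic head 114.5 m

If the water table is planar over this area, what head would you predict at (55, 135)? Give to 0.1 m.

113.6 m

Differences from BH-01: to BH-02 (Δx, Δy, Δh) = (-75, 190, -1.3); to BH-03 = (135, -15, +0.3).
Determinant of the coordinate differences = (-75)·(-15) − 135·190 = -24525.
∂h/∂x = [(-1.3)·(-15) − (+0.3)·190] / -24525 = +0.001529
∂h/∂y = [(-75)·(+0.3) − 135·(-1.3)] / -24525 = -0.006239
h(55, 135) = 114.2 + (+0.001529)·(-20) + (-0.006239)·(90) = 114.2 -0.031 -0.561 = 113.608 m.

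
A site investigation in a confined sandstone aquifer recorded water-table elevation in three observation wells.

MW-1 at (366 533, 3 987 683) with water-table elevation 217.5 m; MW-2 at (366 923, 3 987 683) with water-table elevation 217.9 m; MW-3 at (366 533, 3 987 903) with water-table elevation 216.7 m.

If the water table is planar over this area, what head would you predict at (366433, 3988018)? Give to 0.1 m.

216.2 m

∂h/∂x = (217.9 − 217.5) / (366923 − 366533) = +0.001026
∂h/∂y = (216.7 − 217.5) / (3987903 − 3987683) = -0.003636
h(366433, 3988018) = 217.5 + (+0.001026)·(-100) + (-0.003636)·(335) = 217.5 -0.103 -1.218 = 216.179 m.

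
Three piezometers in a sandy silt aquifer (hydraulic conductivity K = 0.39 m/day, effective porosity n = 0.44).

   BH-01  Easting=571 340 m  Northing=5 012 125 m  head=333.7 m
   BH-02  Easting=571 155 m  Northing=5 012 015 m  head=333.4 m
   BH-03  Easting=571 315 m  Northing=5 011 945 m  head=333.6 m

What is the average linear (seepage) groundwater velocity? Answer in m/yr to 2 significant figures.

0.47 m/yr

Differences from BH-01: to BH-02 (Δx, Δy, Δh) = (-185, -110, -0.3); to BH-03 = (-25, -180, -0.1).
Determinant of the coordinate differences = (-185)·(-180) − (-25)·(-110) = 30550.
∂h/∂x = [(-0.3)·(-180) − (-0.1)·(-110)] / 30550 = +0.001408
∂h/∂y = [(-185)·(-0.1) − (-25)·(-0.3)] / 30550 = +0.0003601
|∇h| = √(0.001408² + 0.0003601²) = 0.001453
Seepage velocity v = K·i/n = 0.39 × 0.001453 / 0.44 = 0.001288 m/day = 0.4704 m/yr.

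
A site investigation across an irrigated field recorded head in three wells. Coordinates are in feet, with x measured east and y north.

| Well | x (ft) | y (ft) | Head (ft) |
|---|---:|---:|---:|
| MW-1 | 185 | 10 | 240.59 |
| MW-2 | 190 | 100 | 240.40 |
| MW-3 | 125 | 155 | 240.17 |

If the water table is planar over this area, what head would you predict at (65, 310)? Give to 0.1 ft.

Differences from MW-1: to MW-2 (Δx, Δy, Δh) = (5, 90, -0.19); to MW-3 = (-60, 145, -0.42).
Determinant of the coordinate differences = 5·145 − (-60)·90 = 6125.
∂h/∂x = [(-0.19)·145 − (-0.42)·90] / 6125 = +0.001673
∂h/∂y = [5·(-0.42) − (-60)·(-0.19)] / 6125 = -0.002204
h(65, 310) = 240.59 + (+0.001673)·(-120) + (-0.002204)·(300) = 240.59 -0.201 -0.661 = 239.728 ft.

239.7 ft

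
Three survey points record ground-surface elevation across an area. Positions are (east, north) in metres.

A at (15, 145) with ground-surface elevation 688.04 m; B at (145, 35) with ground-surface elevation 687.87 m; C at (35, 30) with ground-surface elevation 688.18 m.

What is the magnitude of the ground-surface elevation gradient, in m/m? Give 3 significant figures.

With z = a·x + b·y + c and A as origin, the differences give:
  130·a + (-110)·b = -0.17
  20·a + (-115)·b = +0.14
Eliminate b (×(-115) and ×(-110), subtract): -12750·a = 34.950 → a = ∂z/∂x = -0.002741
Back-substitute: b = ∂z/∂y = -0.001694.
|∇f| = √(-0.002741² + -0.001694²) = 0.003222 m/m

0.00322 m/m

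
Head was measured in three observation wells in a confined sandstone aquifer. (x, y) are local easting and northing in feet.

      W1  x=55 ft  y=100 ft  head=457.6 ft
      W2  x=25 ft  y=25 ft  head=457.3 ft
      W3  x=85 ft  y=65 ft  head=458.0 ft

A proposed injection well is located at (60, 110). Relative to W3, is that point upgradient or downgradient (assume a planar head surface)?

downgradient

With h = a·x + b·y + c and W1 as origin, the differences give:
  (-30)·a + (-75)·b = -0.3
  30·a + (-35)·b = +0.4
Eliminate b (×(-35) and ×(-75), subtract): 3300·a = 40.50 → a = ∂h/∂x = +0.01227
Back-substitute: b = ∂h/∂y = -0.0009091.
Head at (60, 110) = 457.6 + (+0.01227)·(5) + (-0.0009091)·(10) = 457.65 ft.
That is lower than the 458.0 ft at W3, so the point is downgradient.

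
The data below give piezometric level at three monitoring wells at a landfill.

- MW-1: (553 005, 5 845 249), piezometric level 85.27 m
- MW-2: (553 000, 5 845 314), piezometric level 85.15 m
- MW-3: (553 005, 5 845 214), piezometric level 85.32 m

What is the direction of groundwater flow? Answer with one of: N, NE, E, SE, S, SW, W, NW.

With h = a·x + b·y + c and MW-1 as origin, the differences give:
  (-5)·a + 65·b = -0.12
  0·a + (-35)·b = +0.05
Eliminate b (×(-35) and ×65, subtract): 175·a = 0.950 → a = ∂h/∂x = +0.005429
Back-substitute: b = ∂h/∂y = -0.001429.
Flow = −∇h = (-0.005429 east, +0.001429 north), which points west.

W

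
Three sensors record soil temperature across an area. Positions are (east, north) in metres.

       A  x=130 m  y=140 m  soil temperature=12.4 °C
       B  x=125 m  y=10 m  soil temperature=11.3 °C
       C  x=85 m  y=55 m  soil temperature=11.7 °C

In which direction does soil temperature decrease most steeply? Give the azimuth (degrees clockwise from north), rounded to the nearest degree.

With T = a·x + b·y + c and A as origin, the differences give:
  (-5)·a + (-130)·b = -1.1
  (-45)·a + (-85)·b = -0.7
Eliminate b (×(-85) and ×(-130), subtract): -5425·a = 2.50 → a = ∂T/∂x = -0.0004608
Back-substitute: b = ∂T/∂y = +0.008479.
Steepest decrease is along −∇f: components (+0.0004608 E, -0.008479 N).
Azimuth = atan2(+0.0004608, -0.008479) = 176.9° ≈ 177°.

177°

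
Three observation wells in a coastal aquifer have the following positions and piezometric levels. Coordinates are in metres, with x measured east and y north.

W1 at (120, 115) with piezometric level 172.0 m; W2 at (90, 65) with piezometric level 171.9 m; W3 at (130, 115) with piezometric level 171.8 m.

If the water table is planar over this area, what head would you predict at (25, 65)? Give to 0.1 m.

173.2 m

With h = a·x + b·y + c and W1 as origin, the differences give:
  (-30)·a + (-50)·b = -0.1
  10·a + 0·b = -0.2
Eliminate b (×0 and ×(-50), subtract): 500·a = -10.00 → a = ∂h/∂x = -0.02000
Back-substitute: b = ∂h/∂y = +0.01400.
h(25, 65) = 172.0 + (-0.02000)·(-95) + (+0.01400)·(-50) = 172.0 +1.900 -0.700 = 173.200 m.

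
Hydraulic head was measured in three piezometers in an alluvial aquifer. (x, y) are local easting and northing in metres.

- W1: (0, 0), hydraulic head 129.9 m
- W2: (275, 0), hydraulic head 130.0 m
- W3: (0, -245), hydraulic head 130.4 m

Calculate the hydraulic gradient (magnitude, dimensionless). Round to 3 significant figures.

∂h/∂x = (130.0 − 129.9) / (275 − 0) = +0.0003636
∂h/∂y = (130.4 − 129.9) / (-245 − 0) = -0.002041
|∇h| = √(0.0003636² + -0.002041²) = 0.002073

0.00207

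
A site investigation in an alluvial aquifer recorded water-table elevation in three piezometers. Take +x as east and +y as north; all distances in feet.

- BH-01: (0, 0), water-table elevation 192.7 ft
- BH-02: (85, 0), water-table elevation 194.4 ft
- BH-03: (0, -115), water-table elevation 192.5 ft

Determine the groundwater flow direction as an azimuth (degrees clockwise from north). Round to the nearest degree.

265°

∂h/∂x = (194.4 − 192.7) / (85 − 0) = +0.02000
∂h/∂y = (192.5 − 192.7) / (-115 − 0) = +0.001739
Flow direction (−∇h) has components (-0.02000 E, -0.001739 N).
Azimuth = atan2(E, N) = atan2(-0.02000, -0.001739) = 265.0° ≈ 265°.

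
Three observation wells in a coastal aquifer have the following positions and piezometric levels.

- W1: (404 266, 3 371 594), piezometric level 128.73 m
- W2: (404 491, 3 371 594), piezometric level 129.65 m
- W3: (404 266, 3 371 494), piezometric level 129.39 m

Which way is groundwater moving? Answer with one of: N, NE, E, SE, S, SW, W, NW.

∂h/∂x = (129.65 − 128.73) / (404491 − 404266) = +0.004089
∂h/∂y = (129.39 − 128.73) / (3371494 − 3371594) = -0.006600
Flow = −∇h = (-0.004089 east, +0.006600 north), which points northwest.

NW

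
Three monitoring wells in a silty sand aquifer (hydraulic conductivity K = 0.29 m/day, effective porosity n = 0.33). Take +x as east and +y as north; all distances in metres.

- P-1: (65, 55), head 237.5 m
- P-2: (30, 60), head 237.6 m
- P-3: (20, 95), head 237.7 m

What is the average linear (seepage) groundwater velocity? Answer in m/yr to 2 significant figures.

With h = a·x + b·y + c and P-1 as origin, the differences give:
  (-35)·a + 5·b = +0.1
  (-45)·a + 40·b = +0.2
Eliminate b (×40 and ×5, subtract): -1175·a = 3.00 → a = ∂h/∂x = -0.002553
Back-substitute: b = ∂h/∂y = +0.002128.
|∇h| = √(-0.002553² + 0.002128²) = 0.003324
Seepage velocity v = K·i/n = 0.29 × 0.003324 / 0.33 = 0.002921 m/day = 1.067 m/yr.

1.1 m/yr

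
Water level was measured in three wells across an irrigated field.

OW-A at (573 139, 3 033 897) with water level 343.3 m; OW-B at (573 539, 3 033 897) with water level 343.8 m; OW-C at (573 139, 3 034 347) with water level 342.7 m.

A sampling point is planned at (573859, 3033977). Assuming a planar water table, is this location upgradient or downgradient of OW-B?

upgradient

∂h/∂x = (343.8 − 343.3) / (573539 − 573139) = +0.001250
∂h/∂y = (342.7 − 343.3) / (3034347 − 3033897) = -0.001333
Head at (573859, 3033977) = 343.3 + (+0.001250)·(720) + (-0.001333)·(80) = 344.09 m.
That is higher than the 343.8 m at OW-B, so the point is upgradient.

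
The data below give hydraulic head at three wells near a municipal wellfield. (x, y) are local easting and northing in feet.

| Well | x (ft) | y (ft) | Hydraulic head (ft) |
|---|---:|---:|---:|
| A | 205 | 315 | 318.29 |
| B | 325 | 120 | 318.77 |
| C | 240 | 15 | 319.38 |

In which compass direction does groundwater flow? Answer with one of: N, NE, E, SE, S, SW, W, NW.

With h = a·x + b·y + c and A as origin, the differences give:
  120·a + (-195)·b = +0.48
  35·a + (-300)·b = +1.09
Eliminate b (×(-300) and ×(-195), subtract): -29175·a = 68.550 → a = ∂h/∂x = -0.002350
Back-substitute: b = ∂h/∂y = -0.003907.
Flow = −∇h = (+0.002350 east, +0.003907 north), which points northeast.

NE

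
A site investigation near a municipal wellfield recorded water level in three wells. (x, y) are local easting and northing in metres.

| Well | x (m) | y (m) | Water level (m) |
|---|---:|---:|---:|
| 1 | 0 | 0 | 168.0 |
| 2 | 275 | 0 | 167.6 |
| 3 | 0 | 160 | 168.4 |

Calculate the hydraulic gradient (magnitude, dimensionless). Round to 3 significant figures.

0.00289

∂h/∂x = (167.6 − 168.0) / (275 − 0) = -0.001455
∂h/∂y = (168.4 − 168.0) / (160 − 0) = +0.002500
|∇h| = √(-0.001455² + 0.002500²) = 0.002893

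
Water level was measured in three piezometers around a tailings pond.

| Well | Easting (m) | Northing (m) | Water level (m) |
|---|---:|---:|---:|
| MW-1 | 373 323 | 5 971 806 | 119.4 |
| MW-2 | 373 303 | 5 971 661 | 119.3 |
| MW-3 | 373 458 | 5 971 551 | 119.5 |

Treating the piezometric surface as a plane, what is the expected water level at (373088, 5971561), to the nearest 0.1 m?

118.9 m

Three-point gradient (reference MW-1): Δ to MW-2 = (-20, -145, -0.1), Δ to MW-3 = (135, -255, +0.1).
∂h/∂x = +0.001621, ∂h/∂y = +0.0004661 (det = 24675).
h(373088, 5971561) = 119.4 + (+0.001621)·(-235) + (+0.0004661)·(-245) = 119.4 -0.381 -0.114 = 118.905 m.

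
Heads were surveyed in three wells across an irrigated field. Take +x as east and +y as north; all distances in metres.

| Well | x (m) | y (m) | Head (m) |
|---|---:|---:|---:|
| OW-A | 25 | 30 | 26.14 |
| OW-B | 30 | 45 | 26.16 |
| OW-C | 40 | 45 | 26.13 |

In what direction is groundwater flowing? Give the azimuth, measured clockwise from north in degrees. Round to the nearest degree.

With h = a·x + b·y + c and OW-A as origin, the differences give:
  5·a + 15·b = +0.02
  15·a + 15·b = -0.01
Eliminate b (×15 and ×15, subtract): -150·a = 0.450 → a = ∂h/∂x = -0.003000
Back-substitute: b = ∂h/∂y = +0.002333.
Flow direction (−∇h) has components (+0.003000 E, -0.002333 N).
Azimuth = atan2(E, N) = atan2(+0.003000, -0.002333) = 127.9° ≈ 128°.

128°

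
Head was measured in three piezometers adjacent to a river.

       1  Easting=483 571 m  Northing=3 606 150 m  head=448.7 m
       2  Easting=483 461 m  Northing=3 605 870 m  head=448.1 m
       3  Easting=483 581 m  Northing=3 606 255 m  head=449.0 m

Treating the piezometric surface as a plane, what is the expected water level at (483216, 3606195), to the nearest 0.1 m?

Three-point gradient (reference 1): Δ to 2 = (-110, -280, -0.6), Δ to 3 = (10, 105, +0.3).
∂h/∂x = -0.002400, ∂h/∂y = +0.003086 (det = -8750).
h(483216, 3606195) = 448.7 + (-0.002400)·(-355) + (+0.003086)·(45) = 448.7 +0.852 +0.139 = 449.691 m.

449.7 m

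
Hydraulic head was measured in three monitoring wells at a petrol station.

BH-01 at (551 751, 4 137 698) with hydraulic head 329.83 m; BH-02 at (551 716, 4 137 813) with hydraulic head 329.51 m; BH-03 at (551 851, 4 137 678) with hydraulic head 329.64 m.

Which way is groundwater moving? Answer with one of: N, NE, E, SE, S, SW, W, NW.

With h = a·x + b·y + c and BH-01 as origin, the differences give:
  (-35)·a + 115·b = -0.32
  100·a + (-20)·b = -0.19
Eliminate b (×(-20) and ×115, subtract): -10800·a = 28.250 → a = ∂h/∂x = -0.002616
Back-substitute: b = ∂h/∂y = -0.003579.
Flow = −∇h = (+0.002616 east, +0.003579 north), which points northeast.

NE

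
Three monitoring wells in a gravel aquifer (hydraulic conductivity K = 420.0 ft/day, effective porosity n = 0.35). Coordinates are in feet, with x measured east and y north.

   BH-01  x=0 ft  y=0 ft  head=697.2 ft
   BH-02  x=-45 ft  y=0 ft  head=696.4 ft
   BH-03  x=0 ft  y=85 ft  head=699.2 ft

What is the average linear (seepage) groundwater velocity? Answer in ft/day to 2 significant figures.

35 ft/day

∂h/∂x = (696.4 − 697.2) / (-45 − 0) = +0.01778
∂h/∂y = (699.2 − 697.2) / (85 − 0) = +0.02353
|∇h| = √(0.01778² + 0.02353²) = 0.02949
Seepage velocity v = K·i/n = 420.0 × 0.02949 / 0.35 = 35.39 ft/day.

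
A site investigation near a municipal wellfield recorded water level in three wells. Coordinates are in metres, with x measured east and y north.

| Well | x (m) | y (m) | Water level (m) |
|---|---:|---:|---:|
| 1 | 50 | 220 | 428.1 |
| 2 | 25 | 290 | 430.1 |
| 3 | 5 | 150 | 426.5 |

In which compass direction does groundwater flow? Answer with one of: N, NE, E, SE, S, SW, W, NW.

S

Differences from 1: to 2 (Δx, Δy, Δh) = (-25, 70, +2.0); to 3 = (-45, -70, -1.6).
Solve a·Δx + b·Δy = Δh: det = (-25)·(-70) − (-45)·70 = 4900.
∂h/∂x = [(+2.0)·(-70) − (-1.6)·70] / 4900 = -0.005714
∂h/∂y = [(-25)·(-1.6) − (-45)·(+2.0)] / 4900 = +0.02653
Flow = −∇h = (+0.005714 east, -0.02653 north), which points south.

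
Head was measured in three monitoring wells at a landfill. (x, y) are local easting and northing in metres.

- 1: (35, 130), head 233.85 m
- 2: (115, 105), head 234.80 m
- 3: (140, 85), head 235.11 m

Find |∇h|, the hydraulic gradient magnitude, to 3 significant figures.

0.0116

Taking 1 as reference: 2−1 = (80, -25, +0.95); 3−1 = (105, -45, +1.26).
Solve a·Δx + b·Δy = Δh: det = 80·(-45) − 105·(-25) = -975.
∂h/∂x = [(+0.95)·(-45) − (+1.26)·(-25)] / -975 = +0.01154
∂h/∂y = [80·(+1.26) − 105·(+0.95)] / -975 = -0.001077
|∇h| = √(0.01154² + -0.001077²) = 0.01159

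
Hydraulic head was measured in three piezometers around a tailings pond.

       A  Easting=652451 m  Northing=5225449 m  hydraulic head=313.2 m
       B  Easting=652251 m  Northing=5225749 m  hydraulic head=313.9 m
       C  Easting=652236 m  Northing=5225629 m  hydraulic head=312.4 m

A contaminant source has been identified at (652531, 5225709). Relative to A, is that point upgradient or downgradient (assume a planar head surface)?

With h = a·x + b·y + c and A as origin, the differences give:
  (-200)·a + 300·b = +0.7
  (-215)·a + 180·b = -0.8
Eliminate b (×180 and ×300, subtract): 28500·a = 366.00 → a = ∂h/∂x = +0.01284
Back-substitute: b = ∂h/∂y = +0.01089.
Head at (652531, 5225709) = 313.2 + (+0.01284)·(80) + (+0.01089)·(260) = 317.06 m.
That is higher than the 313.2 m at A, so the point is upgradient.

upgradient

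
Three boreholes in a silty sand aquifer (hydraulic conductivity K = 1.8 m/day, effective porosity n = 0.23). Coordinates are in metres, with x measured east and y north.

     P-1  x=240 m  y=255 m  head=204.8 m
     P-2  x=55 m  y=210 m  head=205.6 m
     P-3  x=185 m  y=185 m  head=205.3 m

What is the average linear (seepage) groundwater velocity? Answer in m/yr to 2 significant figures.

With h = a·x + b·y + c and P-1 as origin, the differences give:
  (-185)·a + (-45)·b = +0.8
  (-55)·a + (-70)·b = +0.5
Eliminate b (×(-70) and ×(-45), subtract): 10475·a = -33.50 → a = ∂h/∂x = -0.003198
Back-substitute: b = ∂h/∂y = -0.004630.
|∇h| = √(-0.003198² + -0.004630²) = 0.005627
Seepage velocity v = K·i/n = 1.8 × 0.005627 / 0.23 = 0.04404 m/day = 16.09 m/yr.

16 m/yr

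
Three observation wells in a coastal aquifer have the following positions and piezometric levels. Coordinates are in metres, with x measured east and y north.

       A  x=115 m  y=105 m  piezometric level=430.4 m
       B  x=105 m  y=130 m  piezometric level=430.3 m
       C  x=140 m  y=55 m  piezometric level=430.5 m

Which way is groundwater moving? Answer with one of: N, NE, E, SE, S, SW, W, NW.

NE

Three-point gradient (reference A): Δ to B = (-10, 25, -0.1), Δ to C = (25, -50, +0.1).
∂h/∂x = -0.02000, ∂h/∂y = -0.01200 (det = -125).
Flow = −∇h = (+0.02000 east, +0.01200 north), which points northeast.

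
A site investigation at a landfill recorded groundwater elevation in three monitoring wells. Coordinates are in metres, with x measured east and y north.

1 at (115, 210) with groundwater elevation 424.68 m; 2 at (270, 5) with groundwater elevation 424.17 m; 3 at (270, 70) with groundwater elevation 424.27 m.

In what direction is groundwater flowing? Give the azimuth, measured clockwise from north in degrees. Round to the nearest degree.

With h = a·x + b·y + c and 1 as origin, the differences give:
  155·a + (-205)·b = -0.51
  155·a + (-140)·b = -0.41
Eliminate b (×(-140) and ×(-205), subtract): 10075·a = -12.650 → a = ∂h/∂x = -0.001256
Back-substitute: b = ∂h/∂y = +0.001538.
Flow direction (−∇h) has components (+0.001256 E, -0.001538 N).
Azimuth = atan2(E, N) = atan2(+0.001256, -0.001538) = 140.8° ≈ 141°.

141°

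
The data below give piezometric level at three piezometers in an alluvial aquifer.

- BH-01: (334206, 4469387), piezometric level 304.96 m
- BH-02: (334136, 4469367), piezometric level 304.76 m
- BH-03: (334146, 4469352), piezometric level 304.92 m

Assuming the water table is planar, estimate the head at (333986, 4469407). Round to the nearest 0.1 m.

303.7 m

With h = a·x + b·y + c and BH-01 as origin, the differences give:
  (-70)·a + (-20)·b = -0.20
  (-60)·a + (-35)·b = -0.04
Eliminate b (×(-35) and ×(-20), subtract): 1250·a = 6.200 → a = ∂h/∂x = +0.004960
Back-substitute: b = ∂h/∂y = -0.007360.
h(333986, 4469407) = 304.96 + (+0.004960)·(-220) + (-0.007360)·(20) = 304.96 -1.091 -0.147 = 303.722 m.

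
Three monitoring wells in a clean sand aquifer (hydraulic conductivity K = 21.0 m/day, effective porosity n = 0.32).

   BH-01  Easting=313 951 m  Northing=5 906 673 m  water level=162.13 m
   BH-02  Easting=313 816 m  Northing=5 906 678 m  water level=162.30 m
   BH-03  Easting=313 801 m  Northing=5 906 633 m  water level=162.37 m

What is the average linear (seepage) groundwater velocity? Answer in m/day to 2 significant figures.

0.11 m/day

With h = a·x + b·y + c and BH-01 as origin, the differences give:
  (-135)·a + 5·b = +0.17
  (-150)·a + (-40)·b = +0.24
Eliminate b (×(-40) and ×5, subtract): 6150·a = -8.000 → a = ∂h/∂x = -0.001301
Back-substitute: b = ∂h/∂y = -0.001122.
|∇h| = √(-0.001301² + -0.001122²) = 0.001718
Seepage velocity v = K·i/n = 21.0 × 0.001718 / 0.32 = 0.1127 m/day.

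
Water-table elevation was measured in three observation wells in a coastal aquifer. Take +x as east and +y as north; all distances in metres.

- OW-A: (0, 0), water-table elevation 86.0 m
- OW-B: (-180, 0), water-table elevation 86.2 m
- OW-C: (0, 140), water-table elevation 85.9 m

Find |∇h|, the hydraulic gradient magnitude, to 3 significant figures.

0.00132

∂h/∂x = (86.2 − 86.0) / (-180 − 0) = -0.001111
∂h/∂y = (85.9 − 86.0) / (140 − 0) = -0.0007143
|∇h| = √(-0.001111² + -0.0007143²) = 0.001321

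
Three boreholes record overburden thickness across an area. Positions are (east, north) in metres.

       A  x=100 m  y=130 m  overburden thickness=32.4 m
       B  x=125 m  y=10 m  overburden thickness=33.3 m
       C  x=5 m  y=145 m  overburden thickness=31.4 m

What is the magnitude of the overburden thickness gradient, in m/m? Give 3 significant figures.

Taking A as reference: B−A = (25, -120, +0.9); C−A = (-95, 15, -1.0).
Solve a·Δx + b·Δy = Δd: det = 25·15 − (-95)·(-120) = -11025.
∂d/∂x = [(+0.9)·15 − (-1.0)·(-120)] / -11025 = +0.009660
∂d/∂y = [25·(-1.0) − (-95)·(+0.9)] / -11025 = -0.005488
|∇f| = √(0.009660² + -0.005488²) = 0.01111 m/m

0.0111 m/m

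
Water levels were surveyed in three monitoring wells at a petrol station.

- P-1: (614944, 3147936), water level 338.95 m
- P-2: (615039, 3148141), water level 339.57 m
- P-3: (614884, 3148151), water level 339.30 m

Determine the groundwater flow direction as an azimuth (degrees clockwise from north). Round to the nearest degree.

Differences from P-1: to P-2 (Δx, Δy, Δh) = (95, 205, +0.62); to P-3 = (-60, 215, +0.35).
Solve a·Δx + b·Δy = Δh: det = 95·215 − (-60)·205 = 32725.
∂h/∂x = [(+0.62)·215 − (+0.35)·205] / 32725 = +0.001881
∂h/∂y = [95·(+0.35) − (-60)·(+0.62)] / 32725 = +0.002153
Flow direction (−∇h) has components (-0.001881 E, -0.002153 N).
Azimuth = atan2(E, N) = atan2(-0.001881, -0.002153) = 221.1° ≈ 221°.

221°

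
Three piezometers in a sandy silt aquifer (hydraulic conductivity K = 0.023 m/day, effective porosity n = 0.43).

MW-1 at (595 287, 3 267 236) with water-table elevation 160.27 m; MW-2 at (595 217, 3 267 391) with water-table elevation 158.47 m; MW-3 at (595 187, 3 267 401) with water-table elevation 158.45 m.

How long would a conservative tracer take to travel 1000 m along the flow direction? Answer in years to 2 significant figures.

3700 years

With h = a·x + b·y + c and MW-1 as origin, the differences give:
  (-70)·a + 155·b = -1.80
  (-100)·a + 165·b = -1.82
Eliminate b (×165 and ×155, subtract): 3950·a = -14.900 → a = ∂h/∂x = -0.003772
Back-substitute: b = ∂h/∂y = -0.01332.
|∇h| = √(-0.003772² + -0.01332²) = 0.01384
Seepage velocity v = K·i/n = 0.023 × 0.01384 / 0.43 = 0.0007403 m/day.
t = 1000 / 0.0007403 = 1.351e+06 days = 3.7e+03 years.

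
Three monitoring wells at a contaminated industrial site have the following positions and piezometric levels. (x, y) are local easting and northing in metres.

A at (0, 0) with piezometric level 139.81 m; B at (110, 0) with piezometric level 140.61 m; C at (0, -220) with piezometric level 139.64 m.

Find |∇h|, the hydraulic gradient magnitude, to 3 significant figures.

∂h/∂x = (140.61 − 139.81) / (110 − 0) = +0.007273
∂h/∂y = (139.64 − 139.81) / (-220 − 0) = +0.0007727
|∇h| = √(0.007273² + 0.0007727²) = 0.007314

0.00731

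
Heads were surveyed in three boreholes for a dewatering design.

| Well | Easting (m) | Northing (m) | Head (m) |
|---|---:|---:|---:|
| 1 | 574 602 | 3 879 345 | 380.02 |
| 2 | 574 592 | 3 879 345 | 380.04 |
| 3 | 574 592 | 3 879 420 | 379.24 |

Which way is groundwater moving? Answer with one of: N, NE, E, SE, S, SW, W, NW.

Differences from 1: to 2 (Δx, Δy, Δh) = (-10, 0, +0.02); to 3 = (-10, 75, -0.78).
Solve a·Δx + b·Δy = Δh: det = (-10)·75 − (-10)·0 = -750.
∂h/∂x = [(+0.02)·75 − (-0.78)·0] / -750 = -0.002000
∂h/∂y = [(-10)·(-0.78) − (-10)·(+0.02)] / -750 = -0.01067
Flow = −∇h = (+0.002000 east, +0.01067 north), which points north.

N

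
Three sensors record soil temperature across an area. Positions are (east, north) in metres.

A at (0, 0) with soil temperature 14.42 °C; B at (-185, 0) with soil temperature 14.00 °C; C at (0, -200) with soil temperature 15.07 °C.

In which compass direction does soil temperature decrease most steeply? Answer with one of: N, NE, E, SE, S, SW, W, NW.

NW

∂T/∂x = (14.00 − 14.42) / (-185 − 0) = +0.002270
∂T/∂y = (15.07 − 14.42) / (-200 − 0) = -0.003250
Steepest decrease is along −∇f = (-0.002270 E, +0.003250 N) → northwest.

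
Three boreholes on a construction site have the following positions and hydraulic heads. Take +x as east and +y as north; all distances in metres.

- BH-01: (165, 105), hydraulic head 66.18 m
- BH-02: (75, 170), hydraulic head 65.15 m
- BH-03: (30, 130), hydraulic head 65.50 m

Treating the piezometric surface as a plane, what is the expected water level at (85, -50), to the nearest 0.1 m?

Differences from BH-01: to BH-02 (Δx, Δy, Δh) = (-90, 65, -1.03); to BH-03 = (-135, 25, -0.68).
Solve a·Δx + b·Δy = Δh: det = (-90)·25 − (-135)·65 = 6525.
∂h/∂x = [(-1.03)·25 − (-0.68)·65] / 6525 = +0.002828
∂h/∂y = [(-90)·(-0.68) − (-135)·(-1.03)] / 6525 = -0.01193
h(85, -50) = 66.18 + (+0.002828)·(-80) + (-0.01193)·(-155) = 66.18 -0.226 +1.849 = 67.803 m.

67.8 m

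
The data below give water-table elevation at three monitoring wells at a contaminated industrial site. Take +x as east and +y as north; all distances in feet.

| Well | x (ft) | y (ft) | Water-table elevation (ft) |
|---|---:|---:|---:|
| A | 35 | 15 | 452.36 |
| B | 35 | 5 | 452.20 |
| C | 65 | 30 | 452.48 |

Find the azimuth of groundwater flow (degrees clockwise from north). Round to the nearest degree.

Differences from A: to B (Δx, Δy, Δh) = (0, -10, -0.16); to C = (30, 15, +0.12).
Determinant of the coordinate differences = 0·15 − 30·(-10) = 300.
∂h/∂x = [(-0.16)·15 − (+0.12)·(-10)] / 300 = -0.004000
∂h/∂y = [0·(+0.12) − 30·(-0.16)] / 300 = +0.01600
Flow direction (−∇h) has components (+0.004000 E, -0.01600 N).
Azimuth = atan2(E, N) = atan2(+0.004000, -0.01600) = 166.0° ≈ 166°.

166°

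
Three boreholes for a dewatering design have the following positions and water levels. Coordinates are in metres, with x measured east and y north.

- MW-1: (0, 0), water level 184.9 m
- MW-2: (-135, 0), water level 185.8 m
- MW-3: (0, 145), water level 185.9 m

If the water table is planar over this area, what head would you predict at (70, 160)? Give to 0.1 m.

185.5 m

∂h/∂x = (185.8 − 184.9) / (-135 − 0) = -0.006667
∂h/∂y = (185.9 − 184.9) / (145 − 0) = +0.006897
h(70, 160) = 184.9 + (-0.006667)·(70) + (+0.006897)·(160) = 184.9 -0.467 +1.103 = 185.537 m.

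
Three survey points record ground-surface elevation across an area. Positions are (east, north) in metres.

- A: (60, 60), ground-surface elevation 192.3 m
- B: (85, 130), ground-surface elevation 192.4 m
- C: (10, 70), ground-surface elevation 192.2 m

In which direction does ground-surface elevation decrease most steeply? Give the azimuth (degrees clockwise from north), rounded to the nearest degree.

Differences from A: to B (Δx, Δy, Δh) = (25, 70, +0.1); to C = (-50, 10, -0.1).
Solve a·Δx + b·Δy = Δz: det = 25·10 − (-50)·70 = 3750.
∂z/∂x = [(+0.1)·10 − (-0.1)·70] / 3750 = +0.002133
∂z/∂y = [25·(-0.1) − (-50)·(+0.1)] / 3750 = +0.0006667
Steepest decrease is along −∇f: components (-0.002133 E, -0.0006667 N).
Azimuth = atan2(-0.002133, -0.0006667) = 252.6° ≈ 253°.

253°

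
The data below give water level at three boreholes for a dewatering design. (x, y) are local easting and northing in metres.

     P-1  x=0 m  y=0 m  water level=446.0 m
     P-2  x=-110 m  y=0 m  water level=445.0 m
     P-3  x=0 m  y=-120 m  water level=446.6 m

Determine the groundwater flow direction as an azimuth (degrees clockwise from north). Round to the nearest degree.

∂h/∂x = (445.0 − 446.0) / (-110 − 0) = +0.009091
∂h/∂y = (446.6 − 446.0) / (-120 − 0) = -0.005000
Flow direction (−∇h) has components (-0.009091 E, +0.005000 N).
Azimuth = atan2(E, N) = atan2(-0.009091, +0.005000) = 298.8° ≈ 299°.

299°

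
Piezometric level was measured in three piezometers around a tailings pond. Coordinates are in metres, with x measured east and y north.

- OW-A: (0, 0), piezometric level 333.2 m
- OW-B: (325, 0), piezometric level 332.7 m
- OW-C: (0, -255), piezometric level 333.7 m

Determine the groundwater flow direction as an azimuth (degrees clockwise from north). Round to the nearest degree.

∂h/∂x = (332.7 − 333.2) / (325 − 0) = -0.001538
∂h/∂y = (333.7 − 333.2) / (-255 − 0) = -0.001961
Flow direction (−∇h) has components (+0.001538 E, +0.001961 N).
Azimuth = atan2(E, N) = atan2(+0.001538, +0.001961) = 38.1° ≈ 038°.

038°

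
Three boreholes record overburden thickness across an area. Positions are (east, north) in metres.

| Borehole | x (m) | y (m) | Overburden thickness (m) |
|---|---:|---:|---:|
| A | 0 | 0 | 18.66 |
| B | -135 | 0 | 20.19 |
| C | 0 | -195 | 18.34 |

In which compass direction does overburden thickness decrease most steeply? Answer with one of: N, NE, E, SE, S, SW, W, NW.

∂d/∂x = (20.19 − 18.66) / (-135 − 0) = -0.01133
∂d/∂y = (18.34 − 18.66) / (-195 − 0) = +0.001641
Steepest decrease is along −∇f = (+0.01133 E, -0.001641 N) → east.

E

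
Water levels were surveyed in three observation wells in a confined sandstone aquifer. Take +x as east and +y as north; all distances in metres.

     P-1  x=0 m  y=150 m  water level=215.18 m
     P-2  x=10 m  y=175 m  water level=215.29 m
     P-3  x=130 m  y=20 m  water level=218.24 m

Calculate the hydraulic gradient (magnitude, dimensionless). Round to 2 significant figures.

With h = a·x + b·y + c and P-1 as origin, the differences give:
  10·a + 25·b = +0.11
  130·a + (-130)·b = +3.06
Eliminate b (×(-130) and ×25, subtract): -4550·a = -90.800 → a = ∂h/∂x = +0.01996
Back-substitute: b = ∂h/∂y = -0.003582.
|∇h| = √(0.01996² + -0.003582²) = 0.02028

0.020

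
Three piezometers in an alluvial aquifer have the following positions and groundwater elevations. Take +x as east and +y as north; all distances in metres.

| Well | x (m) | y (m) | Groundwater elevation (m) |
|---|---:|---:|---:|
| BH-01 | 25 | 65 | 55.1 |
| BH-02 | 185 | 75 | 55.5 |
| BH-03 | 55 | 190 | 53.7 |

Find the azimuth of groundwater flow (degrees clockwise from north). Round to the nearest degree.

345°

Three-point gradient (reference BH-01): Δ to BH-02 = (160, 10, +0.4), Δ to BH-03 = (30, 125, -1.4).
∂h/∂x = +0.003249, ∂h/∂y = -0.01198 (det = 19700).
Flow direction (−∇h) has components (-0.003249 E, +0.01198 N).
Azimuth = atan2(E, N) = atan2(-0.003249, +0.01198) = 344.8° ≈ 345°.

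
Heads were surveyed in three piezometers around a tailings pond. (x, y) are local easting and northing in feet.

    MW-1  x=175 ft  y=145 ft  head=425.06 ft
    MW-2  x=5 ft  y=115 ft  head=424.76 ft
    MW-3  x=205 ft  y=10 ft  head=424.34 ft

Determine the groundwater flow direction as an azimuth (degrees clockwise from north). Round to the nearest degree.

188°

Three-point gradient (reference MW-1): Δ to MW-2 = (-170, -30, -0.30), Δ to MW-3 = (30, -135, -0.72).
∂h/∂x = +0.0007925, ∂h/∂y = +0.005509 (det = 23850).
Flow direction (−∇h) has components (-0.0007925 E, -0.005509 N).
Azimuth = atan2(E, N) = atan2(-0.0007925, -0.005509) = 188.2° ≈ 188°.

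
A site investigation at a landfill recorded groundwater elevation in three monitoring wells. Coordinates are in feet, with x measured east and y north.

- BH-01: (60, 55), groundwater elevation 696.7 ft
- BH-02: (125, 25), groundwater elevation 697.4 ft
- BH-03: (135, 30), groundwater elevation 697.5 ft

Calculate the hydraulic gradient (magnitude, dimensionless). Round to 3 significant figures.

0.0104

Differences from BH-01: to BH-02 (Δx, Δy, Δh) = (65, -30, +0.7); to BH-03 = (75, -25, +0.8).
Determinant of the coordinate differences = 65·(-25) − 75·(-30) = 625.
∂h/∂x = [(+0.7)·(-25) − (+0.8)·(-30)] / 625 = +0.01040
∂h/∂y = [65·(+0.8) − 75·(+0.7)] / 625 = -0.0008000
|∇h| = √(0.01040² + -0.0008000²) = 0.01043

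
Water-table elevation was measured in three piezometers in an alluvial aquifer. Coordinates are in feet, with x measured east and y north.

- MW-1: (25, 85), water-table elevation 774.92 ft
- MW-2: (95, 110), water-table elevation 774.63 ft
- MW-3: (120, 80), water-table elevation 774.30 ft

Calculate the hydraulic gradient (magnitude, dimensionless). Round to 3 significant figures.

0.00852

Three-point gradient (reference MW-1): Δ to MW-2 = (70, 25, -0.29), Δ to MW-3 = (95, -5, -0.62).
∂h/∂x = -0.006220, ∂h/∂y = +0.005817 (det = -2725).
|∇h| = √(-0.006220² + 0.005817²) = 0.008516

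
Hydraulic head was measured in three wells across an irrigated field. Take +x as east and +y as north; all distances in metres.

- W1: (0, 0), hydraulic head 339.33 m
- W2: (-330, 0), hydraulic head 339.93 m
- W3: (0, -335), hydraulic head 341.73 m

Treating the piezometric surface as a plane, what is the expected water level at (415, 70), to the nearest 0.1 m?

∂h/∂x = (339.93 − 339.33) / (-330 − 0) = -0.001818
∂h/∂y = (341.73 − 339.33) / (-335 − 0) = -0.007164
h(415, 70) = 339.33 + (-0.001818)·(415) + (-0.007164)·(70) = 339.33 -0.755 -0.501 = 338.074 m.

338.1 m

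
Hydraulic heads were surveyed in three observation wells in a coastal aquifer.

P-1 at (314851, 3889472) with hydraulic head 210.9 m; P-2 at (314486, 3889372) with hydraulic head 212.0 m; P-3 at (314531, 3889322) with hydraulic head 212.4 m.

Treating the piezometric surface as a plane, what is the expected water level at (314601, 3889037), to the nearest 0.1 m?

214.8 m

Differences from P-1: to P-2 (Δx, Δy, Δh) = (-365, -100, +1.1); to P-3 = (-320, -150, +1.5).
Determinant of the coordinate differences = (-365)·(-150) − (-320)·(-100) = 22750.
∂h/∂x = [(+1.1)·(-150) − (+1.5)·(-100)] / 22750 = -0.0006593
∂h/∂y = [(-365)·(+1.5) − (-320)·(+1.1)] / 22750 = -0.008593
h(314601, 3889037) = 210.9 + (-0.0006593)·(-250) + (-0.008593)·(-435) = 210.9 +0.165 +3.738 = 214.803 m.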